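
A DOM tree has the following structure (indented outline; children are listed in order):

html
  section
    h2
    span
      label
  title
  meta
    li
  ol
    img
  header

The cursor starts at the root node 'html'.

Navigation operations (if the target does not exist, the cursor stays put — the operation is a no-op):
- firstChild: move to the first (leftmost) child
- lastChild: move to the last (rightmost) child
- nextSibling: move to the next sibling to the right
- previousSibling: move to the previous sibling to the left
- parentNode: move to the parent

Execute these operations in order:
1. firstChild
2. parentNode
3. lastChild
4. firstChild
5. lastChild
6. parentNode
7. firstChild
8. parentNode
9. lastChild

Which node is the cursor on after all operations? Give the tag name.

After 1 (firstChild): section
After 2 (parentNode): html
After 3 (lastChild): header
After 4 (firstChild): header (no-op, stayed)
After 5 (lastChild): header (no-op, stayed)
After 6 (parentNode): html
After 7 (firstChild): section
After 8 (parentNode): html
After 9 (lastChild): header

Answer: header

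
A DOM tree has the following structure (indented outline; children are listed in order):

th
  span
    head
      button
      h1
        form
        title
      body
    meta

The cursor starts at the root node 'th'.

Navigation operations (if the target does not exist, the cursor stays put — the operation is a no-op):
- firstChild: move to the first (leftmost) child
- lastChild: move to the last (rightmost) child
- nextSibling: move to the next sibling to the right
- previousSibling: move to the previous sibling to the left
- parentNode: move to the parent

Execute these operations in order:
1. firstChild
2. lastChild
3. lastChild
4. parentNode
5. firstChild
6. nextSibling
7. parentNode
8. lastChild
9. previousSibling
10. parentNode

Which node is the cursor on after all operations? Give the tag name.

After 1 (firstChild): span
After 2 (lastChild): meta
After 3 (lastChild): meta (no-op, stayed)
After 4 (parentNode): span
After 5 (firstChild): head
After 6 (nextSibling): meta
After 7 (parentNode): span
After 8 (lastChild): meta
After 9 (previousSibling): head
After 10 (parentNode): span

Answer: span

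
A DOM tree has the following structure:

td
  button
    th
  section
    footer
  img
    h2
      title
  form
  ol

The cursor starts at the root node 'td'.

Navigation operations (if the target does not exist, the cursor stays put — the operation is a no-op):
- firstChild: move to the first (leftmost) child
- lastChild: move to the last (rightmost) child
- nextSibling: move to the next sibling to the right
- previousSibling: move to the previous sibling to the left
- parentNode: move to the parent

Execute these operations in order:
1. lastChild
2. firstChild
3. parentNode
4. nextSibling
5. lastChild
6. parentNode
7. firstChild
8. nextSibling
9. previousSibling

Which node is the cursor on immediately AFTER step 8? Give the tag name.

After 1 (lastChild): ol
After 2 (firstChild): ol (no-op, stayed)
After 3 (parentNode): td
After 4 (nextSibling): td (no-op, stayed)
After 5 (lastChild): ol
After 6 (parentNode): td
After 7 (firstChild): button
After 8 (nextSibling): section

Answer: section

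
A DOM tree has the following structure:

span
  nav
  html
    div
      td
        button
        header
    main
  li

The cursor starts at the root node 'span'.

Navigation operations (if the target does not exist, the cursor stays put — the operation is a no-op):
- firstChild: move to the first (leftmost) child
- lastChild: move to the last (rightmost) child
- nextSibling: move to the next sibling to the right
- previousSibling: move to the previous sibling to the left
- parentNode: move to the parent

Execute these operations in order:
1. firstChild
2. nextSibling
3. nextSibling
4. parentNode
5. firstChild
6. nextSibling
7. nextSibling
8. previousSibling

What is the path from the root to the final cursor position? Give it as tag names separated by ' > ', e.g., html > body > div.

After 1 (firstChild): nav
After 2 (nextSibling): html
After 3 (nextSibling): li
After 4 (parentNode): span
After 5 (firstChild): nav
After 6 (nextSibling): html
After 7 (nextSibling): li
After 8 (previousSibling): html

Answer: span > html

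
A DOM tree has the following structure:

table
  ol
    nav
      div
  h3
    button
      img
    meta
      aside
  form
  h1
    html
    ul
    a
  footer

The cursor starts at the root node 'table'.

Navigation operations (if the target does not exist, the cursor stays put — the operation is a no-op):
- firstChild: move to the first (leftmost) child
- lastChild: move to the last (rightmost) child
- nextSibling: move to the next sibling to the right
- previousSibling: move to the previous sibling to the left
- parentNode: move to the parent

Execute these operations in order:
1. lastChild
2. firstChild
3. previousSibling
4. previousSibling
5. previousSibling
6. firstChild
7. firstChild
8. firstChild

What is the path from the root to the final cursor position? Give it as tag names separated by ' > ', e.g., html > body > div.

After 1 (lastChild): footer
After 2 (firstChild): footer (no-op, stayed)
After 3 (previousSibling): h1
After 4 (previousSibling): form
After 5 (previousSibling): h3
After 6 (firstChild): button
After 7 (firstChild): img
After 8 (firstChild): img (no-op, stayed)

Answer: table > h3 > button > img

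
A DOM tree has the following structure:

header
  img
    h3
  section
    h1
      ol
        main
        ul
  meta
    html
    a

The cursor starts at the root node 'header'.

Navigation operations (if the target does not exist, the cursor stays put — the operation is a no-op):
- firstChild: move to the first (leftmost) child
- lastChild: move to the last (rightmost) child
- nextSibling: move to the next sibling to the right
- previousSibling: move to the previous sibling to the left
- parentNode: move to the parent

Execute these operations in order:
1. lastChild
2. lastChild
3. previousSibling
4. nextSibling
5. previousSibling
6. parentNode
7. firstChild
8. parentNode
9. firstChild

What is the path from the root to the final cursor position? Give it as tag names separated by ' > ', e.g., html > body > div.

After 1 (lastChild): meta
After 2 (lastChild): a
After 3 (previousSibling): html
After 4 (nextSibling): a
After 5 (previousSibling): html
After 6 (parentNode): meta
After 7 (firstChild): html
After 8 (parentNode): meta
After 9 (firstChild): html

Answer: header > meta > html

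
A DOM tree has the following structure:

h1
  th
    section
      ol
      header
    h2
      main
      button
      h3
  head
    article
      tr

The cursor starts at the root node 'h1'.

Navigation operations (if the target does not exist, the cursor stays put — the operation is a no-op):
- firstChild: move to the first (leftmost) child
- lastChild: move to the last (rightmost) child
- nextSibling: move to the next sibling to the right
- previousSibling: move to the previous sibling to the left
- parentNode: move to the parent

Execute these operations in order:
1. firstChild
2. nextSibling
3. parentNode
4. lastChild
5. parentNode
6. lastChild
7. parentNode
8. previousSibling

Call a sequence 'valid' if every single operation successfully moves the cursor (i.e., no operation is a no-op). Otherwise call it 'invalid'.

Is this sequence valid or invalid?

After 1 (firstChild): th
After 2 (nextSibling): head
After 3 (parentNode): h1
After 4 (lastChild): head
After 5 (parentNode): h1
After 6 (lastChild): head
After 7 (parentNode): h1
After 8 (previousSibling): h1 (no-op, stayed)

Answer: invalid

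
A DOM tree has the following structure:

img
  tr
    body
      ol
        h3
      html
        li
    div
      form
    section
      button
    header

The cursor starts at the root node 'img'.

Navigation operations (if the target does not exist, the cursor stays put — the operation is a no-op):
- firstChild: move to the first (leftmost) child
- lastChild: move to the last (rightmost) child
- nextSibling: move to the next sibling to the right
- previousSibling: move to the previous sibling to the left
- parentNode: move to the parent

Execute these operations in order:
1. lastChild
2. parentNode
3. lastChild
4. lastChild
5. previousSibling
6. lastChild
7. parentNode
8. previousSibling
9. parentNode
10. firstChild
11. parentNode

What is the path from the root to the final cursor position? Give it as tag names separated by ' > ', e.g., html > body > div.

Answer: img > tr

Derivation:
After 1 (lastChild): tr
After 2 (parentNode): img
After 3 (lastChild): tr
After 4 (lastChild): header
After 5 (previousSibling): section
After 6 (lastChild): button
After 7 (parentNode): section
After 8 (previousSibling): div
After 9 (parentNode): tr
After 10 (firstChild): body
After 11 (parentNode): tr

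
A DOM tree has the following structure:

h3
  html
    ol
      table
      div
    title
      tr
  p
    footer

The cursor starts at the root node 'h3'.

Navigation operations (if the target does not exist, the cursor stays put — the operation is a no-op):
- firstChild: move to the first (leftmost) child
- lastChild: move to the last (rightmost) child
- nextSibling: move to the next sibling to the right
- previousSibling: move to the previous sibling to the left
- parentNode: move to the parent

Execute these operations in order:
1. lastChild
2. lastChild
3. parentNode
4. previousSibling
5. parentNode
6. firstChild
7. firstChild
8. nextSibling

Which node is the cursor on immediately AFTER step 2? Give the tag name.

Answer: footer

Derivation:
After 1 (lastChild): p
After 2 (lastChild): footer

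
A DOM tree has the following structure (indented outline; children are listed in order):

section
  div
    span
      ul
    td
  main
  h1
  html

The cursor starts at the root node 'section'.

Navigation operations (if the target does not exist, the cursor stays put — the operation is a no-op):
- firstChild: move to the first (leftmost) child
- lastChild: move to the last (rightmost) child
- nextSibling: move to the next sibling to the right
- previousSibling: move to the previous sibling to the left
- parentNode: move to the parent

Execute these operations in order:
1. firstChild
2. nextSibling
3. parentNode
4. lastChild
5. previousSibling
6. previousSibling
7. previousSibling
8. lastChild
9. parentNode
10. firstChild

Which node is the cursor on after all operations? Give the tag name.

After 1 (firstChild): div
After 2 (nextSibling): main
After 3 (parentNode): section
After 4 (lastChild): html
After 5 (previousSibling): h1
After 6 (previousSibling): main
After 7 (previousSibling): div
After 8 (lastChild): td
After 9 (parentNode): div
After 10 (firstChild): span

Answer: span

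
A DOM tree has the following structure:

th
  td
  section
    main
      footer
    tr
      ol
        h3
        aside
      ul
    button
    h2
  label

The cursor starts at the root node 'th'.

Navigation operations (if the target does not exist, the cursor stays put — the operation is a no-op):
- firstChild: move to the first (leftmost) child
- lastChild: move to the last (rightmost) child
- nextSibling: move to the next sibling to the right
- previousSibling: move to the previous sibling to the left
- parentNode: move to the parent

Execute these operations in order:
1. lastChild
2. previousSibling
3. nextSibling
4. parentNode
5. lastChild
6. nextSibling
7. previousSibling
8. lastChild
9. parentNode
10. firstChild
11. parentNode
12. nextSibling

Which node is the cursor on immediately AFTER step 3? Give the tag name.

After 1 (lastChild): label
After 2 (previousSibling): section
After 3 (nextSibling): label

Answer: label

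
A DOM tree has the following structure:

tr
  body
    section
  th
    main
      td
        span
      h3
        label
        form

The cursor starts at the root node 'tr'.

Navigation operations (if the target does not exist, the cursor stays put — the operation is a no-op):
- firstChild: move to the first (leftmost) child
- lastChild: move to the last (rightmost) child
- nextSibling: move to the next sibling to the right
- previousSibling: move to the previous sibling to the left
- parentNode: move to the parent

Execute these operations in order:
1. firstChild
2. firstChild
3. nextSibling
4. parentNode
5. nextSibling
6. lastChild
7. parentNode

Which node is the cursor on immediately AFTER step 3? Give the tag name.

Answer: section

Derivation:
After 1 (firstChild): body
After 2 (firstChild): section
After 3 (nextSibling): section (no-op, stayed)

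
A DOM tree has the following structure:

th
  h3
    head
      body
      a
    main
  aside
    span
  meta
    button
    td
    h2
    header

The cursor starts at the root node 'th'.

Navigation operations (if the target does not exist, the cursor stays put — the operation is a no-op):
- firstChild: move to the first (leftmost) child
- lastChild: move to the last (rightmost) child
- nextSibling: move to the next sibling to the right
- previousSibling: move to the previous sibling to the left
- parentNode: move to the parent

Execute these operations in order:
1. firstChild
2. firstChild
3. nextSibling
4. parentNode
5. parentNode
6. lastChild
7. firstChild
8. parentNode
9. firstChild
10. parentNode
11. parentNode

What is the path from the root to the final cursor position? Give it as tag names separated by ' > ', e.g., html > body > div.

After 1 (firstChild): h3
After 2 (firstChild): head
After 3 (nextSibling): main
After 4 (parentNode): h3
After 5 (parentNode): th
After 6 (lastChild): meta
After 7 (firstChild): button
After 8 (parentNode): meta
After 9 (firstChild): button
After 10 (parentNode): meta
After 11 (parentNode): th

Answer: th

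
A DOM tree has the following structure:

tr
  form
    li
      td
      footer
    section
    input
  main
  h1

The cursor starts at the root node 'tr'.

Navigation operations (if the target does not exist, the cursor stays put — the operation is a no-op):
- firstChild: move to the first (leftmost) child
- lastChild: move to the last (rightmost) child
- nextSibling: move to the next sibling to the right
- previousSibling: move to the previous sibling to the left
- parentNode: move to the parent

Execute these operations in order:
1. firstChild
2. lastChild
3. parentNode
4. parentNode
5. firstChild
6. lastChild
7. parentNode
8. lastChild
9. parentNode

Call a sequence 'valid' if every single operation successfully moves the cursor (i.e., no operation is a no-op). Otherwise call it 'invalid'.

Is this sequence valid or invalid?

Answer: valid

Derivation:
After 1 (firstChild): form
After 2 (lastChild): input
After 3 (parentNode): form
After 4 (parentNode): tr
After 5 (firstChild): form
After 6 (lastChild): input
After 7 (parentNode): form
After 8 (lastChild): input
After 9 (parentNode): form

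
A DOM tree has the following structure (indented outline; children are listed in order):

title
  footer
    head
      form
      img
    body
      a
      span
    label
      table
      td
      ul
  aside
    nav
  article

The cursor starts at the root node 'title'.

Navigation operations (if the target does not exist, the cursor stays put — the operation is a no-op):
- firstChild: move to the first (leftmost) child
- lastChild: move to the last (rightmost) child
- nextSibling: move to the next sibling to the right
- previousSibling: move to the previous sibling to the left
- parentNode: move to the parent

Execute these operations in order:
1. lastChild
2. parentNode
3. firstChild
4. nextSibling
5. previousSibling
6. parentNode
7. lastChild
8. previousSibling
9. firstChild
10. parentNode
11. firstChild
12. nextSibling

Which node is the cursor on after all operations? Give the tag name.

After 1 (lastChild): article
After 2 (parentNode): title
After 3 (firstChild): footer
After 4 (nextSibling): aside
After 5 (previousSibling): footer
After 6 (parentNode): title
After 7 (lastChild): article
After 8 (previousSibling): aside
After 9 (firstChild): nav
After 10 (parentNode): aside
After 11 (firstChild): nav
After 12 (nextSibling): nav (no-op, stayed)

Answer: nav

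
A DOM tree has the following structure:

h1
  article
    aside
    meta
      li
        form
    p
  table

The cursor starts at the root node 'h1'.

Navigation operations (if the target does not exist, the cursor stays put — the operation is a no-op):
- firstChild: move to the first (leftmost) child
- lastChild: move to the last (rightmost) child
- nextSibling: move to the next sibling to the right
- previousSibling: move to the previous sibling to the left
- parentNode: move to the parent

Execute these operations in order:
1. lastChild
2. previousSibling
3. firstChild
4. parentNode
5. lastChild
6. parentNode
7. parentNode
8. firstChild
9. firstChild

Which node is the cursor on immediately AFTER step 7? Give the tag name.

After 1 (lastChild): table
After 2 (previousSibling): article
After 3 (firstChild): aside
After 4 (parentNode): article
After 5 (lastChild): p
After 6 (parentNode): article
After 7 (parentNode): h1

Answer: h1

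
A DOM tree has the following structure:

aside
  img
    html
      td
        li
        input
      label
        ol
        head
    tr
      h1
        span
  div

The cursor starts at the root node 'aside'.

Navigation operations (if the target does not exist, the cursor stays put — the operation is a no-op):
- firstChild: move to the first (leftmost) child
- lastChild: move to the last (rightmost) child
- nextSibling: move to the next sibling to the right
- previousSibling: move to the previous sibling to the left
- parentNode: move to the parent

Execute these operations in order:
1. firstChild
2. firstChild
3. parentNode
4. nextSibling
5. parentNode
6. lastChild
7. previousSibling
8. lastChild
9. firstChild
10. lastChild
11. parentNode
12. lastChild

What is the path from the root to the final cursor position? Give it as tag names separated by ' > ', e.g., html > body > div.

After 1 (firstChild): img
After 2 (firstChild): html
After 3 (parentNode): img
After 4 (nextSibling): div
After 5 (parentNode): aside
After 6 (lastChild): div
After 7 (previousSibling): img
After 8 (lastChild): tr
After 9 (firstChild): h1
After 10 (lastChild): span
After 11 (parentNode): h1
After 12 (lastChild): span

Answer: aside > img > tr > h1 > span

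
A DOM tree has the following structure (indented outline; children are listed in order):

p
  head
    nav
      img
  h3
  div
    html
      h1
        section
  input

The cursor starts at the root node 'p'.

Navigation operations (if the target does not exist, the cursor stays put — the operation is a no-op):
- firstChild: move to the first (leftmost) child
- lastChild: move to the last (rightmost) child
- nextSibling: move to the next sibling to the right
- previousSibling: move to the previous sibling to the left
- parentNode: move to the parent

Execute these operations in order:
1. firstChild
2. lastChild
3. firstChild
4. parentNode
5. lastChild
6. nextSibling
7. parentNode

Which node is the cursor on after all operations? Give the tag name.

Answer: nav

Derivation:
After 1 (firstChild): head
After 2 (lastChild): nav
After 3 (firstChild): img
After 4 (parentNode): nav
After 5 (lastChild): img
After 6 (nextSibling): img (no-op, stayed)
After 7 (parentNode): nav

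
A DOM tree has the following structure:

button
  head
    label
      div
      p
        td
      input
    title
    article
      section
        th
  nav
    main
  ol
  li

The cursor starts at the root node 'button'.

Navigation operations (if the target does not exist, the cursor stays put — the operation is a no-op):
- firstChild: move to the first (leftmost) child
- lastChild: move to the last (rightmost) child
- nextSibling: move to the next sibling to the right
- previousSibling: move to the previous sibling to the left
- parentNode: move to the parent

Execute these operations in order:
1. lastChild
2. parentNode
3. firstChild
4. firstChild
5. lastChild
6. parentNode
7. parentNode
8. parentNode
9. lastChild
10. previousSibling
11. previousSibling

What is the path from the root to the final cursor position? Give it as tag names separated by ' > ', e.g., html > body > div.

Answer: button > nav

Derivation:
After 1 (lastChild): li
After 2 (parentNode): button
After 3 (firstChild): head
After 4 (firstChild): label
After 5 (lastChild): input
After 6 (parentNode): label
After 7 (parentNode): head
After 8 (parentNode): button
After 9 (lastChild): li
After 10 (previousSibling): ol
After 11 (previousSibling): nav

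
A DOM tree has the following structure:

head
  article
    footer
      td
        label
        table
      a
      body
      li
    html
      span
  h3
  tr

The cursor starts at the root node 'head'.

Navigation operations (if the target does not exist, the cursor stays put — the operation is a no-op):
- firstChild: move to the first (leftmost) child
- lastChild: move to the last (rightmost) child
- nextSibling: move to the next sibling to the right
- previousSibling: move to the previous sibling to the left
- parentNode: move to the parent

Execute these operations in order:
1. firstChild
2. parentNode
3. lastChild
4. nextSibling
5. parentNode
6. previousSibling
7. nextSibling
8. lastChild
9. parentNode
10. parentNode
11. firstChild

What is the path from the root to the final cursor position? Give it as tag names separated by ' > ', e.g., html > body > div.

After 1 (firstChild): article
After 2 (parentNode): head
After 3 (lastChild): tr
After 4 (nextSibling): tr (no-op, stayed)
After 5 (parentNode): head
After 6 (previousSibling): head (no-op, stayed)
After 7 (nextSibling): head (no-op, stayed)
After 8 (lastChild): tr
After 9 (parentNode): head
After 10 (parentNode): head (no-op, stayed)
After 11 (firstChild): article

Answer: head > article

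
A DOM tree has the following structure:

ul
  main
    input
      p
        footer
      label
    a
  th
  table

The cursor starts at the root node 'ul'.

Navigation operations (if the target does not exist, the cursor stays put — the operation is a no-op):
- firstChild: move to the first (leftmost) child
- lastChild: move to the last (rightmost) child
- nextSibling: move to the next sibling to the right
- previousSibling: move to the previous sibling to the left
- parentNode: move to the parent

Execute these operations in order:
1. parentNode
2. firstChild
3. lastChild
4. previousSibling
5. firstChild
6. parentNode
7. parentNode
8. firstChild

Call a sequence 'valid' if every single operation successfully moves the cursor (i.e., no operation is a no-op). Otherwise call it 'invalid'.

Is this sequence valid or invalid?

After 1 (parentNode): ul (no-op, stayed)
After 2 (firstChild): main
After 3 (lastChild): a
After 4 (previousSibling): input
After 5 (firstChild): p
After 6 (parentNode): input
After 7 (parentNode): main
After 8 (firstChild): input

Answer: invalid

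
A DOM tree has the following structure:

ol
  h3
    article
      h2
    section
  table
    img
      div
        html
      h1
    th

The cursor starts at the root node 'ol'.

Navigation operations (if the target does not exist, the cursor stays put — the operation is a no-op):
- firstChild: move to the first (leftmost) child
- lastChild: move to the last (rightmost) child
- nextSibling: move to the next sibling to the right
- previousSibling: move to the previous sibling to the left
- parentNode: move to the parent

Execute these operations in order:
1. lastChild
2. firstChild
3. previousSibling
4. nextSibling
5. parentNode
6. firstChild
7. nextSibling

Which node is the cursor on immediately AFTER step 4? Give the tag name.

After 1 (lastChild): table
After 2 (firstChild): img
After 3 (previousSibling): img (no-op, stayed)
After 4 (nextSibling): th

Answer: th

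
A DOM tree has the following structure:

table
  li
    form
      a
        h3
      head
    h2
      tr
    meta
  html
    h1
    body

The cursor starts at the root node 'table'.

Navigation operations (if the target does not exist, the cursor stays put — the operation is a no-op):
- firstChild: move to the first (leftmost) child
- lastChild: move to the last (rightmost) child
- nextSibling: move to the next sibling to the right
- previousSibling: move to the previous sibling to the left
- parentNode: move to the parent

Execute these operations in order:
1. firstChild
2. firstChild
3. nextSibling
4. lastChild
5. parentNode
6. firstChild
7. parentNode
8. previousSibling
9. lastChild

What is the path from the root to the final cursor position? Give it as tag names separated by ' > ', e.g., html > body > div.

After 1 (firstChild): li
After 2 (firstChild): form
After 3 (nextSibling): h2
After 4 (lastChild): tr
After 5 (parentNode): h2
After 6 (firstChild): tr
After 7 (parentNode): h2
After 8 (previousSibling): form
After 9 (lastChild): head

Answer: table > li > form > head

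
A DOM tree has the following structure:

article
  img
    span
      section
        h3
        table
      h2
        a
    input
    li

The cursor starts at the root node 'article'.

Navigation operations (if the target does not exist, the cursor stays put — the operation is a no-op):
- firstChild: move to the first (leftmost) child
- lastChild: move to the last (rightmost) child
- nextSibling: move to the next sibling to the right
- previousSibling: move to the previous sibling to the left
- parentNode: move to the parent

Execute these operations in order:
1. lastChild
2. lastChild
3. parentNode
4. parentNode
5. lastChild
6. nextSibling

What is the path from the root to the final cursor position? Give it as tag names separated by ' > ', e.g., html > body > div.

After 1 (lastChild): img
After 2 (lastChild): li
After 3 (parentNode): img
After 4 (parentNode): article
After 5 (lastChild): img
After 6 (nextSibling): img (no-op, stayed)

Answer: article > img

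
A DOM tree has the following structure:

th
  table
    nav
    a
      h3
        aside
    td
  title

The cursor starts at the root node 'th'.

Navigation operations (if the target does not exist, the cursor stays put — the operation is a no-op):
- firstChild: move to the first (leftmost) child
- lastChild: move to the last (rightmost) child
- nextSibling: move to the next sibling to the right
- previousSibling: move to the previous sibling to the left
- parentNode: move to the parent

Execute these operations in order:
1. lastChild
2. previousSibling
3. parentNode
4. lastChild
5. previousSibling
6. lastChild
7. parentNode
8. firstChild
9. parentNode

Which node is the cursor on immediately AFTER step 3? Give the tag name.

Answer: th

Derivation:
After 1 (lastChild): title
After 2 (previousSibling): table
After 3 (parentNode): th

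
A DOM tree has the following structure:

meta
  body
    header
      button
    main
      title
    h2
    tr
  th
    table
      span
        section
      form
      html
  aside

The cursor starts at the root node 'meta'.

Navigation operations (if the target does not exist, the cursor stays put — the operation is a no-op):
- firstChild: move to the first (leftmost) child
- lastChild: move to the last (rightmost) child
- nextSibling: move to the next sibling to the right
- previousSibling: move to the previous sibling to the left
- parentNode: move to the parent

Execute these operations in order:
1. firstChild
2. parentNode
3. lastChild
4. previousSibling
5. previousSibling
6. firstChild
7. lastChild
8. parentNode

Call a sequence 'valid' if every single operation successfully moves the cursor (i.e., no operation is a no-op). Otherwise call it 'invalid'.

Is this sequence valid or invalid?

Answer: valid

Derivation:
After 1 (firstChild): body
After 2 (parentNode): meta
After 3 (lastChild): aside
After 4 (previousSibling): th
After 5 (previousSibling): body
After 6 (firstChild): header
After 7 (lastChild): button
After 8 (parentNode): header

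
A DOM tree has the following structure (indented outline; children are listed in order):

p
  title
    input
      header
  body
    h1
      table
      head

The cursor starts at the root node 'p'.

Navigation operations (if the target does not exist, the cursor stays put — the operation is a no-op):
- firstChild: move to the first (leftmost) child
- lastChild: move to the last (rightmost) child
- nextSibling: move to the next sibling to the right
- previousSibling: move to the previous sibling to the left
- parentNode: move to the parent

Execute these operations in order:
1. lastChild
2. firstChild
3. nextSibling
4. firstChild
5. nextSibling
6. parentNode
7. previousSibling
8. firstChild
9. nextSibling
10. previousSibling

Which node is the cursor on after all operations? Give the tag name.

Answer: table

Derivation:
After 1 (lastChild): body
After 2 (firstChild): h1
After 3 (nextSibling): h1 (no-op, stayed)
After 4 (firstChild): table
After 5 (nextSibling): head
After 6 (parentNode): h1
After 7 (previousSibling): h1 (no-op, stayed)
After 8 (firstChild): table
After 9 (nextSibling): head
After 10 (previousSibling): table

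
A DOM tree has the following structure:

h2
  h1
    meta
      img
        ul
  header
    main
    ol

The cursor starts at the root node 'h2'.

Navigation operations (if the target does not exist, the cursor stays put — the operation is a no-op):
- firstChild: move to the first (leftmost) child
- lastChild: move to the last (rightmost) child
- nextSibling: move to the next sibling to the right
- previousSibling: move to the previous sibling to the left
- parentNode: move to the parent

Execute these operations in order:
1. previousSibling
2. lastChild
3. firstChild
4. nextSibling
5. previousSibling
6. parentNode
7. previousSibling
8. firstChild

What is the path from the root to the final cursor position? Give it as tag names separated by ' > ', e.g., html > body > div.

Answer: h2 > h1 > meta

Derivation:
After 1 (previousSibling): h2 (no-op, stayed)
After 2 (lastChild): header
After 3 (firstChild): main
After 4 (nextSibling): ol
After 5 (previousSibling): main
After 6 (parentNode): header
After 7 (previousSibling): h1
After 8 (firstChild): meta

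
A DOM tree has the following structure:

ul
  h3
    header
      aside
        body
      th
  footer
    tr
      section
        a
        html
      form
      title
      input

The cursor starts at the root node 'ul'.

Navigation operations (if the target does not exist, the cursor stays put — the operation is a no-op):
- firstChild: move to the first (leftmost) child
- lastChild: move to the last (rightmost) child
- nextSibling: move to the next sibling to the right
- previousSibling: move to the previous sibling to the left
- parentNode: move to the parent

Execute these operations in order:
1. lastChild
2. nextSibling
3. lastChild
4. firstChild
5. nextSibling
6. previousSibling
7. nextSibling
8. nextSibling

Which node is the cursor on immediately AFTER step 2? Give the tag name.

Answer: footer

Derivation:
After 1 (lastChild): footer
After 2 (nextSibling): footer (no-op, stayed)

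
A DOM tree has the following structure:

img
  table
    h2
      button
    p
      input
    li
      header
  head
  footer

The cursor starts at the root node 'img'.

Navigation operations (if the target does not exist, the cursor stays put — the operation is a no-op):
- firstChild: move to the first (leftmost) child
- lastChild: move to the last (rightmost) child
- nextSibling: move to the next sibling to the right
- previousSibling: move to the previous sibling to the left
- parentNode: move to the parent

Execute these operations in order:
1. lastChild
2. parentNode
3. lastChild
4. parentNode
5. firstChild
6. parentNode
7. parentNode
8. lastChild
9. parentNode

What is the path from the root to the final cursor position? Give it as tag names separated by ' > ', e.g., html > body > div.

Answer: img

Derivation:
After 1 (lastChild): footer
After 2 (parentNode): img
After 3 (lastChild): footer
After 4 (parentNode): img
After 5 (firstChild): table
After 6 (parentNode): img
After 7 (parentNode): img (no-op, stayed)
After 8 (lastChild): footer
After 9 (parentNode): img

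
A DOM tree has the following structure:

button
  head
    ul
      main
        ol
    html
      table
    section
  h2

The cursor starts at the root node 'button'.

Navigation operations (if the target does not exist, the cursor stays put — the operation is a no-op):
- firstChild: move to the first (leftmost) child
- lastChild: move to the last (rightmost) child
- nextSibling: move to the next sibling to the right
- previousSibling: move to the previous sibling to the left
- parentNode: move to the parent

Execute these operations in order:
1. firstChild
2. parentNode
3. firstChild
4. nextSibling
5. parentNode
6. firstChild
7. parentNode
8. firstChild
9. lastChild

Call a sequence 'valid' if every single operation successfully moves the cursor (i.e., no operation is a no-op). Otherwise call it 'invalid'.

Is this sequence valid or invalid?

Answer: valid

Derivation:
After 1 (firstChild): head
After 2 (parentNode): button
After 3 (firstChild): head
After 4 (nextSibling): h2
After 5 (parentNode): button
After 6 (firstChild): head
After 7 (parentNode): button
After 8 (firstChild): head
After 9 (lastChild): section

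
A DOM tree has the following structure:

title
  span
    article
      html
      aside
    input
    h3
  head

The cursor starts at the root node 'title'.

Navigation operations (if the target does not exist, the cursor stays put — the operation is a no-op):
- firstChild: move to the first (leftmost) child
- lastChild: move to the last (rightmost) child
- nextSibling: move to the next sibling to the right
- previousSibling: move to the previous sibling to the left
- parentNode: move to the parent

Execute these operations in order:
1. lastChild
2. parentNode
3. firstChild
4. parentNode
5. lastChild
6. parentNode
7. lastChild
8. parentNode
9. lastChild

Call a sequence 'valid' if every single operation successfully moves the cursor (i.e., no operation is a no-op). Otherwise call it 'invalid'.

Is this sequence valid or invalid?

After 1 (lastChild): head
After 2 (parentNode): title
After 3 (firstChild): span
After 4 (parentNode): title
After 5 (lastChild): head
After 6 (parentNode): title
After 7 (lastChild): head
After 8 (parentNode): title
After 9 (lastChild): head

Answer: valid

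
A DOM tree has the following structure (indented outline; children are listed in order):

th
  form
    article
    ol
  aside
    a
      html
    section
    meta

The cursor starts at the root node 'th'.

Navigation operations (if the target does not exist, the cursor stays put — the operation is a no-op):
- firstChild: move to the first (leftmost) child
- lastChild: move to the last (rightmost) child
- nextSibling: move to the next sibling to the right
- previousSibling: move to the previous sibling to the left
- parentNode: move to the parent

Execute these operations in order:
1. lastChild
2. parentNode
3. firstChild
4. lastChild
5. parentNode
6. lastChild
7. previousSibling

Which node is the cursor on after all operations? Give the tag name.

Answer: article

Derivation:
After 1 (lastChild): aside
After 2 (parentNode): th
After 3 (firstChild): form
After 4 (lastChild): ol
After 5 (parentNode): form
After 6 (lastChild): ol
After 7 (previousSibling): article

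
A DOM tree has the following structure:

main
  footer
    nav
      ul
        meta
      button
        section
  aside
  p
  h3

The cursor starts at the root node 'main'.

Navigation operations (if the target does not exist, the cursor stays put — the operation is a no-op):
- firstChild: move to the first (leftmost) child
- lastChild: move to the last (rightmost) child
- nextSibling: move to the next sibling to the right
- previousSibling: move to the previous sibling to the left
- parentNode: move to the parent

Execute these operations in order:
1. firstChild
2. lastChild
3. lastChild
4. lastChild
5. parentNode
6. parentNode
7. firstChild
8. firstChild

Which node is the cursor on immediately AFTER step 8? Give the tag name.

After 1 (firstChild): footer
After 2 (lastChild): nav
After 3 (lastChild): button
After 4 (lastChild): section
After 5 (parentNode): button
After 6 (parentNode): nav
After 7 (firstChild): ul
After 8 (firstChild): meta

Answer: meta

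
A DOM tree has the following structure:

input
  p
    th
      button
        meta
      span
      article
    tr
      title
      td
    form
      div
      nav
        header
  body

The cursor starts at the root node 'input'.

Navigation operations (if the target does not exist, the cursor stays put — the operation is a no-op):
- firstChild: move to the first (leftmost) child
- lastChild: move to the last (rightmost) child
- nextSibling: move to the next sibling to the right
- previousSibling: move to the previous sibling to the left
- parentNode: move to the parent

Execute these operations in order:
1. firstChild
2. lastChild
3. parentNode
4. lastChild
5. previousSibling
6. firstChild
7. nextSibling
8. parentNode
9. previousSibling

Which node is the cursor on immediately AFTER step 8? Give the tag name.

Answer: tr

Derivation:
After 1 (firstChild): p
After 2 (lastChild): form
After 3 (parentNode): p
After 4 (lastChild): form
After 5 (previousSibling): tr
After 6 (firstChild): title
After 7 (nextSibling): td
After 8 (parentNode): tr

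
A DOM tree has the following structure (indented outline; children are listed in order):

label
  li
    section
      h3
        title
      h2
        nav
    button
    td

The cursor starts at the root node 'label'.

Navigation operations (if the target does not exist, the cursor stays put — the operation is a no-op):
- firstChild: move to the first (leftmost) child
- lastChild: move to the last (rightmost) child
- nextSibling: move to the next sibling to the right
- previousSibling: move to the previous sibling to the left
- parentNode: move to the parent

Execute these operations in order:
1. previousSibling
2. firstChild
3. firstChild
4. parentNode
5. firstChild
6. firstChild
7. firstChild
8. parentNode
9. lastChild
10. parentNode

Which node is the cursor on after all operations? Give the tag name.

Answer: h3

Derivation:
After 1 (previousSibling): label (no-op, stayed)
After 2 (firstChild): li
After 3 (firstChild): section
After 4 (parentNode): li
After 5 (firstChild): section
After 6 (firstChild): h3
After 7 (firstChild): title
After 8 (parentNode): h3
After 9 (lastChild): title
After 10 (parentNode): h3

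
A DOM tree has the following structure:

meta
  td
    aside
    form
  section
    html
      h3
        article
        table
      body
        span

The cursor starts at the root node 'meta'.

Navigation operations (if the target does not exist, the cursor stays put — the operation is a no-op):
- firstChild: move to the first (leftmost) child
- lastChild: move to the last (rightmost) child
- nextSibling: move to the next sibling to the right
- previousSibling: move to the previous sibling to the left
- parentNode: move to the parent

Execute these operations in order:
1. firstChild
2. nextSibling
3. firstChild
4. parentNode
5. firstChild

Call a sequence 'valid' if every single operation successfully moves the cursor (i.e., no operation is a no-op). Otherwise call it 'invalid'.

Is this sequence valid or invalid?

After 1 (firstChild): td
After 2 (nextSibling): section
After 3 (firstChild): html
After 4 (parentNode): section
After 5 (firstChild): html

Answer: valid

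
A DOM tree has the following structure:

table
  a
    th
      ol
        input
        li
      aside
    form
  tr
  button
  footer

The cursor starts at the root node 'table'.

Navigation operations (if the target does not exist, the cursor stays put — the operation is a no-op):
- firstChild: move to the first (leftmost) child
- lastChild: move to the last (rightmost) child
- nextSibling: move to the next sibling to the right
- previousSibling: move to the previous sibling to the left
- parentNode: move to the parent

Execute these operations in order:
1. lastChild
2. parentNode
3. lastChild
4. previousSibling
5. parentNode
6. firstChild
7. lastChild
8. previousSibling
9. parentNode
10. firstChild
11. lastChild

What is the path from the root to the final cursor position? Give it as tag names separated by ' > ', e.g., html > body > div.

Answer: table > a > th > aside

Derivation:
After 1 (lastChild): footer
After 2 (parentNode): table
After 3 (lastChild): footer
After 4 (previousSibling): button
After 5 (parentNode): table
After 6 (firstChild): a
After 7 (lastChild): form
After 8 (previousSibling): th
After 9 (parentNode): a
After 10 (firstChild): th
After 11 (lastChild): aside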